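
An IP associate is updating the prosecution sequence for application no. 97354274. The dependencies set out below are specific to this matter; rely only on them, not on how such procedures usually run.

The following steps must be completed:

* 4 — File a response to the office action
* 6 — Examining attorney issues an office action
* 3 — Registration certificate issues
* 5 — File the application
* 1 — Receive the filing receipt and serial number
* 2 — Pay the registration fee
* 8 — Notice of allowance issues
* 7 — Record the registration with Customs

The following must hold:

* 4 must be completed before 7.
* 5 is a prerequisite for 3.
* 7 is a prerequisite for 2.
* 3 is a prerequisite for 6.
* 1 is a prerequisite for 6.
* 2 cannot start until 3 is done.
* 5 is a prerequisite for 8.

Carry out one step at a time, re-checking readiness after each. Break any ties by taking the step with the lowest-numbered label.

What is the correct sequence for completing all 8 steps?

1 → 4 → 5 → 3 → 6 → 7 → 2 → 8

1, 4 and 5 have no prerequisites; 1 has the earlier label, so 1 is first.
Now 4 and 5 have their prerequisites met. 4 has the earlier label, so 4 next.
5 and 7 are both available; 5 has the earlier label → 5.
3 and 8 now also ready, so the ready set is {3, 7, 8}; 3 has the earlier label → 3.
6, 7 and 8 are all available; 6 has the earlier label → 6.
7 and 8 are both available; 7 has the earlier label → 7.
2 now also ready, so the ready set is {2, 8}; 2 has the earlier label → 2.
8 needed 5, now all done → 8.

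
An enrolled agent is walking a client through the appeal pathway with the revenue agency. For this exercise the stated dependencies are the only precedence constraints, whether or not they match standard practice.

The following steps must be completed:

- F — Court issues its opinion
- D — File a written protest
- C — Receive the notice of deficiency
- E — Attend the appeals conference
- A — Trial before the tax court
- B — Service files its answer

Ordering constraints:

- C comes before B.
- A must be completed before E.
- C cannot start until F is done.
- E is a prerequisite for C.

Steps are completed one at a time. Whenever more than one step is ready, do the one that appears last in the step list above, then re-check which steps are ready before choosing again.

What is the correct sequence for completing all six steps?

A, D and F have no prerequisites; A is listed later, so A is first.
E now also ready, so the ready set is {E, D, F}; E is listed later → E.
D and F are both available; D is listed later → D.
Next only F has its prerequisites met → F.
C is the only step now ready → C.
B needed C, now all done → B.

A → E → D → F → C → B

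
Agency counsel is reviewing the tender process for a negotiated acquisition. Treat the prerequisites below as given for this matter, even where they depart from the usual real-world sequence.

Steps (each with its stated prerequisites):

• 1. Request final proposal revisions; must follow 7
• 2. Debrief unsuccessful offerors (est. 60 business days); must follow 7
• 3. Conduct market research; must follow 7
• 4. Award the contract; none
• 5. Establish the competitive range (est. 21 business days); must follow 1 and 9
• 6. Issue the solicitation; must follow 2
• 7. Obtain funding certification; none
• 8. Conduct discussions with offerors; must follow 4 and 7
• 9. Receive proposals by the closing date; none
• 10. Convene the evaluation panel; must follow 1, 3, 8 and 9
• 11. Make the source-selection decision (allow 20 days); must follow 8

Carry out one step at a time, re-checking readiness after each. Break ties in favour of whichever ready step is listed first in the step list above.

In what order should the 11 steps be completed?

4 7 1 2 3 6 8 9 5 10 11

4, 7 and 9 have no prerequisites; 4 is listed earlier, so 4 is first.
Ready: 7 and 9. 7 is listed earlier → 7.
1, 2, 3 and 8 now also ready, so the ready set is {1, 2, 3, 8, 9}; 1 is listed earlier → 1.
2, 3, 8 and 9 are all available; 2 is listed earlier → 2.
6 now also ready, so the ready set is {3, 6, 8, 9}; 3 is listed earlier → 3.
Ready: 6, 8 and 9. 6 is listed earlier → 6.
Now 8 and 9 have their prerequisites met. 8 is listed earlier, so 8 next.
9 and 11 are both available; 9 is listed earlier → 9.
Now 5, 10 and 11 have their prerequisites met. 5 is listed earlier, so 5 next.
10 and 11 are both available; 10 is listed earlier → 10.
11 needed 8, now all done → 11.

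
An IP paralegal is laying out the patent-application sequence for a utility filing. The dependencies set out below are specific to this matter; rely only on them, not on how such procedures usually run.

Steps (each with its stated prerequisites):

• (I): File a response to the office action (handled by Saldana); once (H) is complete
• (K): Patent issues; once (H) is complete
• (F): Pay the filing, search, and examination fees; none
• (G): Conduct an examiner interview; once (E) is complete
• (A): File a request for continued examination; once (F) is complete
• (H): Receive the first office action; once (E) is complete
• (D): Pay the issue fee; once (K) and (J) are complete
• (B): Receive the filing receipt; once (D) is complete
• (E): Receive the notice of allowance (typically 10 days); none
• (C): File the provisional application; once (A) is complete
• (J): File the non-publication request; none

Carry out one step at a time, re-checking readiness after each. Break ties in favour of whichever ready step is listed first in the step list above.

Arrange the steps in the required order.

(F) → (A) → (E) → (G) → (H) → (I) → (K) → (C) → (J) → (D) → (B)

(F), (E) and (J) have no prerequisites; (F) is listed earlier, so (F) is first.
Now (A), (E) and (J) have their prerequisites met. (A) is listed earlier, so (A) next.
(E), (C) and (J) are all available; (E) is listed earlier → (E).
(G), (H), (C) and (J) are all available; (G) is listed earlier → (G).
(H), (C) and (J) are all available; (H) is listed earlier → (H).
(I) and (K) now also ready, so the ready set is {(I), (K), (C), (J)}; (I) is listed earlier → (I).
(K), (C) and (J) are all available; (K) is listed earlier → (K).
(C) and (J) are both available; (C) is listed earlier → (C).
(J) is the only step now ready → (J).
That leaves (D) as the only ready step → (D).
(B) needed (D), now all done → (B).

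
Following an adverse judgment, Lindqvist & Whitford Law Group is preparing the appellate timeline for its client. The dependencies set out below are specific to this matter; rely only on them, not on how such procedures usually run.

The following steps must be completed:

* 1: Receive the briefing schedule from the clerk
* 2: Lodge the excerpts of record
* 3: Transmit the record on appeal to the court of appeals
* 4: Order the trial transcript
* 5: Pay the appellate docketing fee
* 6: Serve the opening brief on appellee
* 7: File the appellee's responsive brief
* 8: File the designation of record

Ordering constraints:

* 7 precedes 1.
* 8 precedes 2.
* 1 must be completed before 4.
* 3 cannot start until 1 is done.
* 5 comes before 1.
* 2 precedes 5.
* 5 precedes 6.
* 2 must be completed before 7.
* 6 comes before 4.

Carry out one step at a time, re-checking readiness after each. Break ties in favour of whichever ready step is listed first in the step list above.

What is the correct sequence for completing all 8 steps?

8 has no prerequisites → 8 first.
2 is the only step now ready → 2.
Now 5 and 7 have their prerequisites met. 5 is listed earlier, so 5 next.
6 now also ready, so the ready set is {6, 7}; 6 is listed earlier → 6.
7 needed 2, now all done → 7.
1 needed 5 and 7, now all done → 1.
Ready: 3 and 4. 3 is listed earlier → 3.
4 needed 1 and 6, now all done → 4.

8, 2, 5, 6, 7, 1, 3, 4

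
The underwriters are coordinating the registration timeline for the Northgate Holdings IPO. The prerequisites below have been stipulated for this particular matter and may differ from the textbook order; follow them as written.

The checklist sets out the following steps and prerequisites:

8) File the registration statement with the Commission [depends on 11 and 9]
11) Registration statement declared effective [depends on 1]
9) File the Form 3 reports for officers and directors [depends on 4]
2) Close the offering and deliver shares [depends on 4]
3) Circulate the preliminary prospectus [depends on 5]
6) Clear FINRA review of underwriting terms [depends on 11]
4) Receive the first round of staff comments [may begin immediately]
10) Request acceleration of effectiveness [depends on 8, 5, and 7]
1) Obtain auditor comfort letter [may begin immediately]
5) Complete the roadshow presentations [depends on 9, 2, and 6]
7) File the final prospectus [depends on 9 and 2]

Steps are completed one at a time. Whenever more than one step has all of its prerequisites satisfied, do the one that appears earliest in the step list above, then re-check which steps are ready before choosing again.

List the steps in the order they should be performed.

Nothing is required for 4 and 1. 4 is listed earlier → 4 first.
9, 2 and 1 are all available; 9 is listed earlier → 9.
Ready: 2 and 1. 2 is listed earlier → 2.
7 now also ready, so the ready set is {1, 7}; 1 is listed earlier → 1.
Now 11 and 7 have their prerequisites met. 11 is listed earlier, so 11 next.
Now 8, 6 and 7 have their prerequisites met. 8 is listed earlier, so 8 next.
Now 6 and 7 have their prerequisites met. 6 is listed earlier, so 6 next.
Now 5 and 7 have their prerequisites met. 5 is listed earlier, so 5 next.
3 and 7 are both available; 3 is listed earlier → 3.
7 needed 9 and 2, now all done → 7.
10 is the only step now ready → 10.

4, 9, 2, 1, 11, 8, 6, 5, 3, 7, 10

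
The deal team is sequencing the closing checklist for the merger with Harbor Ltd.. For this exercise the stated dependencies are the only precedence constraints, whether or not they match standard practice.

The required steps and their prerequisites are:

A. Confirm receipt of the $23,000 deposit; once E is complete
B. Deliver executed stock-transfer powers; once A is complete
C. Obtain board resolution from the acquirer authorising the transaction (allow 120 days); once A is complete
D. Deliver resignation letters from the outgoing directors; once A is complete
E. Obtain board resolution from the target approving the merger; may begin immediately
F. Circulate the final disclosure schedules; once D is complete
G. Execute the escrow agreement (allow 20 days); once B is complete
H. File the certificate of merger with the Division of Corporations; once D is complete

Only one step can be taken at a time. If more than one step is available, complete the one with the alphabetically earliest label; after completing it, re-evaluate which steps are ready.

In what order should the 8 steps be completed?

Only E has no prerequisites, so it is first.
Next only A has its prerequisites met → A.
Now B, C and D have their prerequisites met. B has the earlier label, so B next.
G now also ready, so the ready set is {C, D, G}; C has the earlier label → C.
D and G are both available; D has the earlier label → D.
Now F, G and H have their prerequisites met. F has the earlier label, so F next.
Ready: G and H. G has the earlier label → G.
That leaves H as the only ready step → H.

E A B C D F G H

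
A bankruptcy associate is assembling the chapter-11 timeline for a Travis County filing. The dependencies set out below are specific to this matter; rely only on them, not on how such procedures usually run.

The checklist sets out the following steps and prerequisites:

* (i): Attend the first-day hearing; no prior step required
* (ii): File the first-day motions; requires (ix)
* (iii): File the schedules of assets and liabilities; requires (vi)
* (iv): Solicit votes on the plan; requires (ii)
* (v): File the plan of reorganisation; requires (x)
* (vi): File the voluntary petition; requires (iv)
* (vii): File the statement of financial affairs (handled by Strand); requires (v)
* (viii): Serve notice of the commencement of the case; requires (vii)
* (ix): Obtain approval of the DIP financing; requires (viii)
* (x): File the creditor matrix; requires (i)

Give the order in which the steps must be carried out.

(i) has no prerequisites → (i) first.
(x) needed (i), now all done → (x).
(v) needed (x), now all done → (v).
(vii) needed (v), now all done → (vii).
(viii) needed (vii), now all done → (viii).
(ix) needed (viii), now all done → (ix).
(ii) needed (ix), now all done → (ii).
(iv) needed (ii), now all done → (iv).
(vi) needed (iv), now all done → (vi).
Next only (iii) has its prerequisites met → (iii).

(i) (x) (v) (vii) (viii) (ix) (ii) (iv) (vi) (iii)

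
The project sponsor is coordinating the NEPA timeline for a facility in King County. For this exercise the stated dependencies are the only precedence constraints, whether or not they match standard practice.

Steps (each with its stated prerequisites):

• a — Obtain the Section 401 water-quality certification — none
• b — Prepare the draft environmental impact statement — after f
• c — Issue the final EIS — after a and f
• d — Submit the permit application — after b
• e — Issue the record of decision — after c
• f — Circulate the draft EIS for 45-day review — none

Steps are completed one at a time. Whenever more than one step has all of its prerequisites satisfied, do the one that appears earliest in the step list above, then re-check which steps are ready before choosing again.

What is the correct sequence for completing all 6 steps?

a → f → b → c → d → e

a and f have no prerequisites; a is listed earlier, so a is first.
f is the only step now ready → f.
Now b and c have their prerequisites met. b is listed earlier, so b next.
d now also ready, so the ready set is {c, d}; c is listed earlier → c.
d and e are both available; d is listed earlier → d.
That leaves e as the only ready step → e.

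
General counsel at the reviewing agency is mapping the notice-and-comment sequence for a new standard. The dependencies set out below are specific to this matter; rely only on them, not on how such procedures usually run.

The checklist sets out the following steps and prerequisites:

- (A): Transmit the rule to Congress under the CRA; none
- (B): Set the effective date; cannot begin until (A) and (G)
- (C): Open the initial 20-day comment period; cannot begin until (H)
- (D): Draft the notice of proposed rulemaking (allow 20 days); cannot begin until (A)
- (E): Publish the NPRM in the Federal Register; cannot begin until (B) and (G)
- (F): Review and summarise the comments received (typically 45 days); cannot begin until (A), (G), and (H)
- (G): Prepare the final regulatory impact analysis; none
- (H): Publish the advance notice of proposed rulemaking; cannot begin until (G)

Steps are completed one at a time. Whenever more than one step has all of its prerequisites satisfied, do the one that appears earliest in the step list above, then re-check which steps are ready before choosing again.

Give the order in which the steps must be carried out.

(A) and (G) have no prerequisites; (A) is listed earlier, so (A) is first.
(D) and (G) are both available; (D) is listed earlier → (D).
(G) is the only step now ready → (G).
Ready: (B) and (H). (B) is listed earlier → (B).
(E) now also ready, so the ready set is {(E), (H)}; (E) is listed earlier → (E).
(H) is the only step now ready → (H).
Now (C) and (F) have their prerequisites met. (C) is listed earlier, so (C) next.
(F) needed (A), (G) and (H), now all done → (F).

(A), (D), (G), (B), (E), (H), (C), (F)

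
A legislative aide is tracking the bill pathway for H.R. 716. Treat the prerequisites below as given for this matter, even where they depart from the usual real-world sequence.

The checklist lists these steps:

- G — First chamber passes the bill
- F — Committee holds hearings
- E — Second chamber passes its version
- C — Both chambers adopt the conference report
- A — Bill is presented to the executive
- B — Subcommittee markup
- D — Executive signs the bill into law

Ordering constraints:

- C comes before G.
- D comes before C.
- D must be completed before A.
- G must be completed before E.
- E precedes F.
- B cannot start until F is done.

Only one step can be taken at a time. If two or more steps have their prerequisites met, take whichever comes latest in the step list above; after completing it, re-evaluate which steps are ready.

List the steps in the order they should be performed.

D has no prerequisites → D first.
Ready: A and C. A is listed later → A.
C is the only step now ready → C.
G needed C, now all done → G.
E is the only step now ready → E.
F is the only step now ready → F.
B needed F, now all done → B.

D, A, C, G, E, F, B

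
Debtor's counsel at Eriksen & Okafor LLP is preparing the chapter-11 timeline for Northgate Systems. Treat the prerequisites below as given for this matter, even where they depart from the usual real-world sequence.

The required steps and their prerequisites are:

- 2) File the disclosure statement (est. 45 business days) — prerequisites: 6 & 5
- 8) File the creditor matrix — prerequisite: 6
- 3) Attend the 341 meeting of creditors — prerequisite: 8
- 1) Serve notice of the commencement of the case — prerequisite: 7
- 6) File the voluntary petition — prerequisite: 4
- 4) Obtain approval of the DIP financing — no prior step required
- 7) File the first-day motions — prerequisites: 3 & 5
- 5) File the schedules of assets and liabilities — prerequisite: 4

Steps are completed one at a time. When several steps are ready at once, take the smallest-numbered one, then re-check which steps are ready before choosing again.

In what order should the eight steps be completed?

4 has no prerequisites → 4 first.
Ready: 5 and 6. 5 has the earlier label → 5.
Next only 6 has its prerequisites met → 6.
2 and 8 are both available; 2 has the earlier label → 2.
Next only 8 has its prerequisites met → 8.
Next only 3 has its prerequisites met → 3.
7 needed 3 and 5, now all done → 7.
1 needed 7, now all done → 1.

4, 5, 6, 2, 8, 3, 7, 1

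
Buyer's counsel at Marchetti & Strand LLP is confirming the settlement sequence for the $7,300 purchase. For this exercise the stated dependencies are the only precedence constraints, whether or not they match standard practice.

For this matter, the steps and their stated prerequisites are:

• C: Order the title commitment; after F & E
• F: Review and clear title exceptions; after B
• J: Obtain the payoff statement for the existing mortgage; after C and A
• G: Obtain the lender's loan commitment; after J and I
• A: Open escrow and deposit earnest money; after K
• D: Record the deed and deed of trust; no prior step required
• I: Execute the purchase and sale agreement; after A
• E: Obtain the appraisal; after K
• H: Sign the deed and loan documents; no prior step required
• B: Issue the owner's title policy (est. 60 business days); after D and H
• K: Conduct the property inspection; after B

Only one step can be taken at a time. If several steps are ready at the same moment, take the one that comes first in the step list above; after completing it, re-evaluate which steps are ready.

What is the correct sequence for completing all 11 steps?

D → H → B → F → K → A → I → E → C → J → G

D and H have no prerequisites; D is listed earlier, so D is first.
Next only H has its prerequisites met → H.
That leaves B as the only ready step → B.
F and K are both available; F is listed earlier → F.
K needed B, now all done → K.
Ready: A and E. A is listed earlier → A.
Now I and E have their prerequisites met. I is listed earlier, so I next.
E is the only step now ready → E.
C is the only step now ready → C.
That leaves J as the only ready step → J.
G needed J and I, now all done → G.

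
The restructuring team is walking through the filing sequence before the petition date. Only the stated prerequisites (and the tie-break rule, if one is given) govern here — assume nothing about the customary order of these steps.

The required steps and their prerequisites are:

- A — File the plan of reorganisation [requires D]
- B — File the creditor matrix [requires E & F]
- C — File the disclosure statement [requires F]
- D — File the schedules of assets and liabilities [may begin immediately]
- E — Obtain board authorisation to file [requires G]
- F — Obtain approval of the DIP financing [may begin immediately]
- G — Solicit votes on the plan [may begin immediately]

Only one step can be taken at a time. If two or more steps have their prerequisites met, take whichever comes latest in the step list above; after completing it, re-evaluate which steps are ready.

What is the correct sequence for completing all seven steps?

G F E D C B A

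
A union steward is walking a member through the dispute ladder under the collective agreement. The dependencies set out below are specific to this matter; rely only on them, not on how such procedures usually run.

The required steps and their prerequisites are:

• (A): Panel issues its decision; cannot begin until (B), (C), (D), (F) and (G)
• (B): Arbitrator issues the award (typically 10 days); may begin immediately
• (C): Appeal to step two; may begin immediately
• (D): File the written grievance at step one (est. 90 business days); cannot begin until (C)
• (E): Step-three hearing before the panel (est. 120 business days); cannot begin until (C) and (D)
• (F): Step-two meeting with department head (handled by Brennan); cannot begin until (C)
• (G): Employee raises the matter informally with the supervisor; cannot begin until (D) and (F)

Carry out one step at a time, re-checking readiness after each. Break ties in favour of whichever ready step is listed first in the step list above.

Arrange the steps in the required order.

(B) (C) (D) (E) (F) (G) (A)

Nothing is required for (B) and (C). (B) is listed earlier → (B) first.
Next only (C) has its prerequisites met → (C).
Ready: (D) and (F). (D) is listed earlier → (D).
Ready: (E) and (F). (E) is listed earlier → (E).
(F) needed (C), now all done → (F).
Next only (G) has its prerequisites met → (G).
(A) needed (B), (C), (D), (F) and (G), now all done → (A).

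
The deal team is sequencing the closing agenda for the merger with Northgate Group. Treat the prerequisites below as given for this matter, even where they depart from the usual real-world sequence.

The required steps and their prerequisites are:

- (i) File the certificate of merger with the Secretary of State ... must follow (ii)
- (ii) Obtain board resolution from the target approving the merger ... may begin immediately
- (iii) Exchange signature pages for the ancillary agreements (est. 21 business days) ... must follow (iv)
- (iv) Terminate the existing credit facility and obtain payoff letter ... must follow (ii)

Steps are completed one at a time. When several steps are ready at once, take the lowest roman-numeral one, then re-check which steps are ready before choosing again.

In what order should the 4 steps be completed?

(ii), (i), (iv), (iii)

Only (ii) has no prerequisites, so it is first.
Ready: (i) and (iv). (i) has the earlier label → (i).
(iv) is the only step now ready → (iv).
Next only (iii) has its prerequisites met → (iii).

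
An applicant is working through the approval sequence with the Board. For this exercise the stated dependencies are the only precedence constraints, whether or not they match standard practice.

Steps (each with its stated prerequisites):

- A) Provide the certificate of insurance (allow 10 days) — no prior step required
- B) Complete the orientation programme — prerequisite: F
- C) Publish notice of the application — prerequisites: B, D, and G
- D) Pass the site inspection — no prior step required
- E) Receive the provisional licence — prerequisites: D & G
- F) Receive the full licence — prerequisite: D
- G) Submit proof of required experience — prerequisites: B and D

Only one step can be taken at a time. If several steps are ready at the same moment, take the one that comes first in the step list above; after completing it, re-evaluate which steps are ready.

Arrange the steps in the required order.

Nothing is required for A and D. A is listed earlier → A first.
Next only D has its prerequisites met → D.
F is the only step now ready → F.
B needed F, now all done → B.
That leaves G as the only ready step → G.
C and E are both available; C is listed earlier → C.
E needed D and G, now all done → E.

A D F B G C E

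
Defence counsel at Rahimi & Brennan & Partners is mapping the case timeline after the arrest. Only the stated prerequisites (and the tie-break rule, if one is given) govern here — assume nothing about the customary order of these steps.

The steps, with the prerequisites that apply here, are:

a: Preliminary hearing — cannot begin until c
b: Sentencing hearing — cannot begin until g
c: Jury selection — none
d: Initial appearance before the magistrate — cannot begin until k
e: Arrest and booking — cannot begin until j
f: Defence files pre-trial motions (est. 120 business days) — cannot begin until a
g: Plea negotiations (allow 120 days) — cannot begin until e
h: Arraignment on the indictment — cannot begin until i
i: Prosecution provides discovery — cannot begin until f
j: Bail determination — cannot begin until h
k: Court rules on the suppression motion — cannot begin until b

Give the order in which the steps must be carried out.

Only c has no prerequisites, so it is first.
That leaves a as the only ready step → a.
f needed a, now all done → f.
That leaves i as the only ready step → i.
That leaves h as the only ready step → h.
j is the only step now ready → j.
That leaves e as the only ready step → e.
That leaves g as the only ready step → g.
b needed g, now all done → b.
k is the only step now ready → k.
That leaves d as the only ready step → d.

c a f i h j e g b k d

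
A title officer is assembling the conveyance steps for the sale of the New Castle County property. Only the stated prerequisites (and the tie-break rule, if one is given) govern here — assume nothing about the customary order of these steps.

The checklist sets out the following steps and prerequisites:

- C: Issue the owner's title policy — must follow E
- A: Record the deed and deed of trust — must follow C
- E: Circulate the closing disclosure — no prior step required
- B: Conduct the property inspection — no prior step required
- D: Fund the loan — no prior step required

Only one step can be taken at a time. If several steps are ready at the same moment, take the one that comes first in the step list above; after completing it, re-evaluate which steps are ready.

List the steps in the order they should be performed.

Nothing is required for E, B and D. E is listed earlier → E first.
Ready: C, B and D. C is listed earlier → C.
Now A, B and D have their prerequisites met. A is listed earlier, so A next.
Now B and D have their prerequisites met. B is listed earlier, so B next.
Next only D has its prerequisites met → D.

E C A B D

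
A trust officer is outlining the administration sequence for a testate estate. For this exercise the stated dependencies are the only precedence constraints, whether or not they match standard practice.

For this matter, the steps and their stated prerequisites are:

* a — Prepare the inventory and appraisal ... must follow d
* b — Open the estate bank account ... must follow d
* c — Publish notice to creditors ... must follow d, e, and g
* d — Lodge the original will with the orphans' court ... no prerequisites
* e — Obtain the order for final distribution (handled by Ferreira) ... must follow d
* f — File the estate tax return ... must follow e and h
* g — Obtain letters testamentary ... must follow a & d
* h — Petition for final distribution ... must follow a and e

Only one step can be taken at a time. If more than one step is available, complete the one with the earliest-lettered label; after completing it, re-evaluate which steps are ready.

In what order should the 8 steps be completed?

d is the only step with nothing outstanding, so it goes first.
Now a, b and e have their prerequisites met. a has the earlier label, so a next.
g now also ready, so the ready set is {b, e, g}; b has the earlier label → b.
e and g are both available; e has the earlier label → e.
Now g and h have their prerequisites met. g has the earlier label, so g next.
Now c and h have their prerequisites met. c has the earlier label, so c next.
h needed a and e, now all done → h.
f is the only step now ready → f.

d, a, b, e, g, c, h, f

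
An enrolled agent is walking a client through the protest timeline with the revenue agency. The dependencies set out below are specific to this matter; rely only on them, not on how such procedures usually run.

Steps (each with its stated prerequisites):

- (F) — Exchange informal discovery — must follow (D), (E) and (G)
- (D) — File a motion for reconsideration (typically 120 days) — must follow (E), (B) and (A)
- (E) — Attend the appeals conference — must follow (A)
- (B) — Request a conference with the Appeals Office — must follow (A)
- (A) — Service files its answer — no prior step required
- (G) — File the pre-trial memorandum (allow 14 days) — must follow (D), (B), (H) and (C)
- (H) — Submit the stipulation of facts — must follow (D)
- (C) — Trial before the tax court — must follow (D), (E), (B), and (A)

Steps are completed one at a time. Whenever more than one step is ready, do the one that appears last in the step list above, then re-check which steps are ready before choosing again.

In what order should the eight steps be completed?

(A) has no prerequisites → (A) first.
Ready: (B) and (E). (B) is listed later → (B).
Next only (E) has its prerequisites met → (E).
(D) is the only step now ready → (D).
Ready: (C) and (H). (C) is listed later → (C).
(H) is the only step now ready → (H).
Next only (G) has its prerequisites met → (G).
Next only (F) has its prerequisites met → (F).

(A), (B), (E), (D), (C), (H), (G), (F)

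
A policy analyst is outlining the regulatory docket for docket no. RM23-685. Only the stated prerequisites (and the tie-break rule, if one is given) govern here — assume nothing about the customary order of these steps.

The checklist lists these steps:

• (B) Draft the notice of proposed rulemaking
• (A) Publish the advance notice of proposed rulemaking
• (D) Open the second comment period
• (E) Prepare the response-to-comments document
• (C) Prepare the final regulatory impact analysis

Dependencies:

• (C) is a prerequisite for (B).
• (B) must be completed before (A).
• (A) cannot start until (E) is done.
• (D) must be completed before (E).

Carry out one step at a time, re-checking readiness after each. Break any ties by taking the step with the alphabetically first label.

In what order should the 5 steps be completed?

Nothing is required for (C) and (D). (C) has the earlier label → (C) first.
(B) now also ready, so the ready set is {(B), (D)}; (B) has the earlier label → (B).
(D) is the only step now ready → (D).
(E) needed (D), now all done → (E).
(A) needed (B) and (E), now all done → (A).

(C), (B), (D), (E), (A)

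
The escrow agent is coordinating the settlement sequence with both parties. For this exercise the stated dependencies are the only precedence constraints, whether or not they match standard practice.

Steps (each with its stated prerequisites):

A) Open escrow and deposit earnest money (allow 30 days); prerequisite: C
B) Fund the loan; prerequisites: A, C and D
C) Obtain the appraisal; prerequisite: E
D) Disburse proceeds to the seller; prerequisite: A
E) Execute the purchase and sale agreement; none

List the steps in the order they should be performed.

E is the only step with nothing outstanding, so it goes first.
C is the only step now ready → C.
Next only A has its prerequisites met → A.
D is the only step now ready → D.
Next only B has its prerequisites met → B.

E → C → A → D → B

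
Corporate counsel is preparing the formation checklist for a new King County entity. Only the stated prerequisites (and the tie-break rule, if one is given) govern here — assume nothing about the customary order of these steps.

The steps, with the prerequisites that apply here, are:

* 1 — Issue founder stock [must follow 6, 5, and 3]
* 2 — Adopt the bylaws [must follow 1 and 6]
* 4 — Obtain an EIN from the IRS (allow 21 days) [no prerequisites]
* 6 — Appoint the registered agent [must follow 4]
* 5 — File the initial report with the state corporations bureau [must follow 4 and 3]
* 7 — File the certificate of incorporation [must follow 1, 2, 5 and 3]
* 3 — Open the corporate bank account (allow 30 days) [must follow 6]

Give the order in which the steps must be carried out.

4, 6, 3, 5, 1, 2, 7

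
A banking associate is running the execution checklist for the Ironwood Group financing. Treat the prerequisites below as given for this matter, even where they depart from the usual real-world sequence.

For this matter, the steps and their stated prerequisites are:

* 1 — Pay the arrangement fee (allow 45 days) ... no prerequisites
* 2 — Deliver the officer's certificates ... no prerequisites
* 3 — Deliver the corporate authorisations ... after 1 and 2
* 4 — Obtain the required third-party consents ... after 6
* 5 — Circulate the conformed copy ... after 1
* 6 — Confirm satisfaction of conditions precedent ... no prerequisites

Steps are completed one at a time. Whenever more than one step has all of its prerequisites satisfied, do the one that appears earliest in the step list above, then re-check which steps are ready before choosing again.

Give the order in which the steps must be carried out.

Nothing is required for 1, 2 and 6. 1 is listed earlier → 1 first.
Ready: 2, 5 and 6. 2 is listed earlier → 2.
3, 5 and 6 are all available; 3 is listed earlier → 3.
Ready: 5 and 6. 5 is listed earlier → 5.
That leaves 6 as the only ready step → 6.
4 is the only step now ready → 4.

1 → 2 → 3 → 5 → 6 → 4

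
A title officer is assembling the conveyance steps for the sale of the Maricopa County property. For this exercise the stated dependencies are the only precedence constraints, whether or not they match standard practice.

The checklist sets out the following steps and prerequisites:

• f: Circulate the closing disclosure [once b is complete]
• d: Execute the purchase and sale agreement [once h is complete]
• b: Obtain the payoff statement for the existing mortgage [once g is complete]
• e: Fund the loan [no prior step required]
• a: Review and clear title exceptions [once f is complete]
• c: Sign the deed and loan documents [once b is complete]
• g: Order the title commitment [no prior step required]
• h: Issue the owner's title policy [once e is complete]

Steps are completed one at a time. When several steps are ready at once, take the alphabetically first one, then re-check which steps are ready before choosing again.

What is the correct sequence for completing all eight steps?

Nothing is required for e and g. e has the earlier label → e first.
Ready: g and h. g has the earlier label → g.
b now also ready, so the ready set is {b, h}; b has the earlier label → b.
Ready: c, f and h. c has the earlier label → c.
f and h are both available; f has the earlier label → f.
a and h are both available; a has the earlier label → a.
h needed e, now all done → h.
d is the only step now ready → d.

e g b c f a h d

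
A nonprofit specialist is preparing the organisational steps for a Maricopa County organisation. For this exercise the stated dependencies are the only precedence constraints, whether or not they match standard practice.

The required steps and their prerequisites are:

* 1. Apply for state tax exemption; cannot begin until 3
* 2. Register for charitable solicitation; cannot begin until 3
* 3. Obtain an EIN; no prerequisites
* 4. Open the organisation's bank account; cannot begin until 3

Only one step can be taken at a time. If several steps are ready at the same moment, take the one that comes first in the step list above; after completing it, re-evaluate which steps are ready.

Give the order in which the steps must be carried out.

3, 1, 2, 4

Only 3 has no prerequisites, so it is first.
1, 2 and 4 are all available; 1 is listed earlier → 1.
2 and 4 are both available; 2 is listed earlier → 2.
That leaves 4 as the only ready step → 4.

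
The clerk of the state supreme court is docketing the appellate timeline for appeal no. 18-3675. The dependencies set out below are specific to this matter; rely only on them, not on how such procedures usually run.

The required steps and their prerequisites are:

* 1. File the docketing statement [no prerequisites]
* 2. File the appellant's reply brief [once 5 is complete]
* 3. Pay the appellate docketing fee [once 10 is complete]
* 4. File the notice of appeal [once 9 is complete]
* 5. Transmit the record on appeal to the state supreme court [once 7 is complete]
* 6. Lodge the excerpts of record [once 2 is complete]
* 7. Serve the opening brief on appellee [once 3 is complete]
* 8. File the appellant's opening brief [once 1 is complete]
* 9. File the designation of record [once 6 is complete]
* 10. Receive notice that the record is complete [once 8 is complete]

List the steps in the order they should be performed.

1 8 10 3 7 5 2 6 9 4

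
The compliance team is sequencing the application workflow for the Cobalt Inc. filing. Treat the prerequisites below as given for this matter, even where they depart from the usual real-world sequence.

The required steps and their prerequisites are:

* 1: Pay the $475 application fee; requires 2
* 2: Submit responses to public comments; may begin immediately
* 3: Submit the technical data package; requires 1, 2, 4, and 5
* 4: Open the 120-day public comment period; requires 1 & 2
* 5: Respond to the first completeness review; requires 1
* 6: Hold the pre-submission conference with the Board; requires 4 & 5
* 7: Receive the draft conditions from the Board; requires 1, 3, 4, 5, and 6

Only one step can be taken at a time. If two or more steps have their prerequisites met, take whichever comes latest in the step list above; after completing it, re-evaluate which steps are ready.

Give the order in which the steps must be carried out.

2 has no prerequisites → 2 first.
1 is the only step now ready → 1.
Ready: 5 and 4. 5 is listed later → 5.
4 is the only step now ready → 4.
Now 6 and 3 have their prerequisites met. 6 is listed later, so 6 next.
3 is the only step now ready → 3.
7 needed 6, 5, 4, 3 and 1, now all done → 7.

2 1 5 4 6 3 7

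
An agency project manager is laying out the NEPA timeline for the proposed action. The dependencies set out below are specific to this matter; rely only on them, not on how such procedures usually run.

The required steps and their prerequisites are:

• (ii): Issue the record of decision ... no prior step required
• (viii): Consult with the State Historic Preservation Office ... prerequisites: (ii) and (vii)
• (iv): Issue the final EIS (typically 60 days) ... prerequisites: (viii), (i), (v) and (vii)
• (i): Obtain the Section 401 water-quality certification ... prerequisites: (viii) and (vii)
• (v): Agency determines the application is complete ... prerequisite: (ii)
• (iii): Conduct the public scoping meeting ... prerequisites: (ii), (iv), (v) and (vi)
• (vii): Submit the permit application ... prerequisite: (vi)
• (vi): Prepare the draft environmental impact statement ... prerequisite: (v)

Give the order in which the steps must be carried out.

(ii) has no prerequisites → (ii) first.
(v) is the only step now ready → (v).
Next only (vi) has its prerequisites met → (vi).
(vii) needed (vi), now all done → (vii).
Next only (viii) has its prerequisites met → (viii).
(i) needed (viii) and (vii), now all done → (i).
Next only (iv) has its prerequisites met → (iv).
(iii) is the only step now ready → (iii).

(ii), (v), (vi), (vii), (viii), (i), (iv), (iii)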